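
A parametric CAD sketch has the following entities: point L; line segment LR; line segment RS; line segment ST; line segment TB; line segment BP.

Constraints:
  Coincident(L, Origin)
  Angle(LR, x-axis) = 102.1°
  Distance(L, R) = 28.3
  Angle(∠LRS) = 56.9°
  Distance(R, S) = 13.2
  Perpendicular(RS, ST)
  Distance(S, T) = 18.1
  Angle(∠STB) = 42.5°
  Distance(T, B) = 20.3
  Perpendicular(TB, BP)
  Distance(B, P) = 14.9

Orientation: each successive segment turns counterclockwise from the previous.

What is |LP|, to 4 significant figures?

31.04

L is at the origin; LR runs at 102.1° with length 28.3, so R = (-5.932, 27.67). ∠LRS = 56.9° gives RS at -134.8° from the x-axis; with |RS| = 13.2, S = (-15.23, 18.30). RS is perpendicular to ST, so ST runs at -44.80°; with |ST| = 18.1, T = (-2.390, 5.551). ∠STB = 42.5° gives TB at 92.70° from the x-axis; with |TB| = 20.3, B = (-3.346, 25.83). The perpendicularity gives BP at right angles to TB, so BP runs at -177.3°; with |BP| = 14.9, P = (-18.23, 25.13). Then |LP| = |P − L| = 31.04.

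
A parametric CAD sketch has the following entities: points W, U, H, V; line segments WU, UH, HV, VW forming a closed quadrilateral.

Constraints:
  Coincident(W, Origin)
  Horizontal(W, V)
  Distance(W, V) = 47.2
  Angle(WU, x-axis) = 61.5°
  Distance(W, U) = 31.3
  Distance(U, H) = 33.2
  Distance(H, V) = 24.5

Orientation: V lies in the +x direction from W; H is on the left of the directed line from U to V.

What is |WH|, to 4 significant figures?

53.88

W is at the origin; W and V share the same y with |WV| = 47.2 and V in +x, so V = (47.2, 0). WU runs at 61.5° with |WU| = 31.3, so U = (14.94, 27.51). H is determined by |UH| = 33.2 and |HV| = 24.5 together: it lies at the intersection of circle(U, 33.2) and circle(V, 24.5). With |UV| = 42.40, the foot of the radical line on UV is 27.12 from U and the perpendicular offset is √(33.2² − 27.12²) = 19.15. Taking the left-of-UV solution: H = (48.00, 24.49).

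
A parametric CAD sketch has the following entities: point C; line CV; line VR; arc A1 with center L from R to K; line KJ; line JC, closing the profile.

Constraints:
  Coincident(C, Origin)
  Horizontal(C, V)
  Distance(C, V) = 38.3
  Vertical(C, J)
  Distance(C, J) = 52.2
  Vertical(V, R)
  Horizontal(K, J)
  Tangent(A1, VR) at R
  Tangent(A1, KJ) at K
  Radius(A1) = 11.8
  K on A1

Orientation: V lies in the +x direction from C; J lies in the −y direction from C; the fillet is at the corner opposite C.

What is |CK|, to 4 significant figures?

58.54

The virtual corner opposite C is at (38.30, -52.20). Since A1 is tangent to VR there, LR ⟂ VR and the tangent condition forces LK to be normal to KJ, with radius 11.8, so the center L sits 11.8 in from both sides at L = (26.50, -40.40). That places the tangent points at R = (38.30, -40.40) on VR and K = (26.50, -52.20) on KJ. Then |CK| = |K − C| = 58.54.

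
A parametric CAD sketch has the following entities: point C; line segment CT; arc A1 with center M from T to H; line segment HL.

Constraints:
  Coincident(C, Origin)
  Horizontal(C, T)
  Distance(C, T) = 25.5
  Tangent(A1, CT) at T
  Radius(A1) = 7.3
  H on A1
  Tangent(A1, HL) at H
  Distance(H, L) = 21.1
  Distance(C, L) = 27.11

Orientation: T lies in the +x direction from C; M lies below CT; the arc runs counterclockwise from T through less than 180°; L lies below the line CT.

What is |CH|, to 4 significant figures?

19.25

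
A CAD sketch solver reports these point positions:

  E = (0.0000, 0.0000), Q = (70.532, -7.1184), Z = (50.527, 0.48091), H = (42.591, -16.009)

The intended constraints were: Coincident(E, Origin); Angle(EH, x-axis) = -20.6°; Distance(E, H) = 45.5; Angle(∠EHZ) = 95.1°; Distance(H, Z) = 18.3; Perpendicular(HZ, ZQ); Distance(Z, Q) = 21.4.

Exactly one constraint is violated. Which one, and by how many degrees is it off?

Perpendicular(HZ, ZQ) — off by 4.90°.

E = (0.00, 0.00) ✓; EH at -20.60° ✓; |EH| = 45.50 ✓; ∠EHZ = 95.10° ✓; |HZ| = 18.30 ✓; ∠(HZ, ZQ) = 85.10° ✗; |ZQ| = 21.40 ✓.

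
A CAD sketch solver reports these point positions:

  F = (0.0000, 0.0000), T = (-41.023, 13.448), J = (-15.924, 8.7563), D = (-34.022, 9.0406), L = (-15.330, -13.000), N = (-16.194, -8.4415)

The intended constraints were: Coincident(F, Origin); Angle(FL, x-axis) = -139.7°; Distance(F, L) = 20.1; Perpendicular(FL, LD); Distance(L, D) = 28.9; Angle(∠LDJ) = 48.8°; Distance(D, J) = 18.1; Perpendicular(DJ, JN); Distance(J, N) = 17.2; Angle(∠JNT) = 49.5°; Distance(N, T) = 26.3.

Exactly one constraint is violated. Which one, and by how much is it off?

Distance(N, T) = 26.3 — off by 6.80.

F = (0.00, 0.00) ✓; FL at -139.7° ✓; |FL| = 20.10 ✓; ∠(FL, LD) = 90.00° ✓; |LD| = 28.90 ✓; ∠LDJ = 48.80° ✓; |DJ| = 18.10 ✓; ∠(DJ, JN) = 90.00° ✓; |JN| = 17.20 ✓; ∠JNT = 49.50° ✓; |NT| = 33.10 ✗.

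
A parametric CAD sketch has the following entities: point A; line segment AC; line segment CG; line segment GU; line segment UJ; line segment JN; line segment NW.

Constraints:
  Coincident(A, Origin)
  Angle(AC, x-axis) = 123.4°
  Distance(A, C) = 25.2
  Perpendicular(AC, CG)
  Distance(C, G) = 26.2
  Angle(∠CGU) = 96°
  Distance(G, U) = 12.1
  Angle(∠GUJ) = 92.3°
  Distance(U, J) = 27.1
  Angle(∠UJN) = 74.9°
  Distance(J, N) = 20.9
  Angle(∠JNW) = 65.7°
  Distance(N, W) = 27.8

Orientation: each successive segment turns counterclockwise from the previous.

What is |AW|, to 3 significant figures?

31.1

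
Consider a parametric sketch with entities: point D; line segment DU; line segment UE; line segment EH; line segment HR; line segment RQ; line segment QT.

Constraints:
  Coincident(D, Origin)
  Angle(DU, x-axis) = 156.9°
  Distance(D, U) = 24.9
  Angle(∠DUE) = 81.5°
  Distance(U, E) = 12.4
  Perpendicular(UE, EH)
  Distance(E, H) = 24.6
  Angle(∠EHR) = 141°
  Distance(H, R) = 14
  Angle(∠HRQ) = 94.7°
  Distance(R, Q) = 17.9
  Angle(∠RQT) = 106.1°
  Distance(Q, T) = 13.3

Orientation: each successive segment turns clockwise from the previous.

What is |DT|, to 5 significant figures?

15.996

∠HRQ = 94.7° gives RQ at -155.90° from the x-axis; with |RQ| = 17.9, Q = (-7.1431, -13.074). ∠RQT = 106.1° gives QT at 130.20° from the x-axis; with |QT| = 13.3, T = (-15.728, -2.9152). Then |DT| = |T − D| = 15.996.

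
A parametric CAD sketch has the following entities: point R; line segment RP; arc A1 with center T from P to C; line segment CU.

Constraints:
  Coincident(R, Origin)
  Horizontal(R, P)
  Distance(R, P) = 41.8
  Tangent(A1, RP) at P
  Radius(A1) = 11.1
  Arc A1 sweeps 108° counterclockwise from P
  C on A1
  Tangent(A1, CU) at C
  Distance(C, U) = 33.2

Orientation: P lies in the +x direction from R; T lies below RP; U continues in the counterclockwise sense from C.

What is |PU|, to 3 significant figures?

46.1

On A1, P sits at bearing 90° from T; a 108° counterclockwise sweep puts C at bearing 198°, so C = T + 11.1·(cos 198°, sin 198°) = (31.2, -14.5). Since A1 is tangent to CU there, TC ⟂ CU, so CU runs along (−sin 198°, cos 198°); with |CU| = 33.2, U = (41.5, -46.1). Then |PU| = |U − P| = 46.1.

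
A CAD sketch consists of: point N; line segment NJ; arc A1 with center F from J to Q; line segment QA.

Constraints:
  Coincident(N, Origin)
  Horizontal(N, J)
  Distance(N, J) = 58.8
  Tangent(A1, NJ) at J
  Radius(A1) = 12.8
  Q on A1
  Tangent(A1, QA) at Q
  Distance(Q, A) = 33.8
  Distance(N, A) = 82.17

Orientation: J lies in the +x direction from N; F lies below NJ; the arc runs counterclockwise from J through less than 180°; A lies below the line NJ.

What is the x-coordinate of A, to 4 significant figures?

66.63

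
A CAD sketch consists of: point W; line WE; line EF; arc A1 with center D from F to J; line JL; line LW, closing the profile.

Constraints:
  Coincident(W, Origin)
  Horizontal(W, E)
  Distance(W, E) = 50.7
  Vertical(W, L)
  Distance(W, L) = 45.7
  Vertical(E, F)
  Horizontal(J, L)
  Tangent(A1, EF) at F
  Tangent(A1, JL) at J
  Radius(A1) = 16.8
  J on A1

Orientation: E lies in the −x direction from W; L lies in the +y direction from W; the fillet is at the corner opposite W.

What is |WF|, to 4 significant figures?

58.36

W is at the origin; W and E share the same y with |WE| = 50.7 and E on the −x side, so E = (-50.70, 0.000). W and L share the same x with |WL| = 45.7 and L on the +y side, so L = (0.000, 45.70). The virtual corner opposite W is at (-50.70, 45.70). The tangent condition forces DF to be normal to EF and A1 meets JL tangentially, so DJ is at right angles to JL, with radius 16.8, so the center D sits 16.8 in from both sides at D = (-33.90, 28.90). That places the tangent points at F = (-50.70, 28.90) on EF and J = (-33.90, 45.70) on JL. Then |WF| = |F − W| = 58.36.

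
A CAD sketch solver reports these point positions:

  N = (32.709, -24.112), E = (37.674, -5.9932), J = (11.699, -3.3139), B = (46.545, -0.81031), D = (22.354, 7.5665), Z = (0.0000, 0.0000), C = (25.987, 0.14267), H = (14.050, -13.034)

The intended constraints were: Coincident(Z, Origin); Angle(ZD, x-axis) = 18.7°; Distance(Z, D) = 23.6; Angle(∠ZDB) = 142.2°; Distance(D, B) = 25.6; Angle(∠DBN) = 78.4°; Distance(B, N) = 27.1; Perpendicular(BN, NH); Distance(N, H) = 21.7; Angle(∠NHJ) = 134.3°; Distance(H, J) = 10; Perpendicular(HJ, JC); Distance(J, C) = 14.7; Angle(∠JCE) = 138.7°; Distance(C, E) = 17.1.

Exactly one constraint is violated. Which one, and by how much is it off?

Distance(C, E) = 17.1 — off by 3.90.

Z = (0.00, 0.00) ✓; ZD at 18.70° ✓; |ZD| = 23.60 ✓; ∠ZDB = 142.2° ✓; |DB| = 25.60 ✓; ∠DBN = 78.40° ✓; |BN| = 27.10 ✓; ∠(BN, NH) = 90.00° ✓; |NH| = 21.70 ✓; ∠NHJ = 134.3° ✓; |HJ| = 10.00 ✓; ∠(HJ, JC) = 90.00° ✓; |JC| = 14.70 ✓; ∠JCE = 138.7° ✓; |CE| = 13.20 ✗.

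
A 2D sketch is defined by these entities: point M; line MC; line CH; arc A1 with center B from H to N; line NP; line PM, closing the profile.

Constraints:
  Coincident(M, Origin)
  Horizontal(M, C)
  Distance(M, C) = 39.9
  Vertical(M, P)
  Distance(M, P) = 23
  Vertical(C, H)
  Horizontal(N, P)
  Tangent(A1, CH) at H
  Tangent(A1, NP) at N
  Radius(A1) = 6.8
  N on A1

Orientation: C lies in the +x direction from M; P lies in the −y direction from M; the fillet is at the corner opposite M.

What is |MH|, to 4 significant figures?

43.06

The virtual corner opposite M is at (39.90, -23.00). A1 meets CH tangentially, so BH is at right angles to CH and the tangent condition forces BN to be normal to NP, with radius 6.8, so the center B sits 6.8 in from both sides at B = (33.10, -16.20). That places the tangent points at H = (39.90, -16.20) on CH and N = (33.10, -23.00) on NP. Then |MH| = |H − M| = 43.06.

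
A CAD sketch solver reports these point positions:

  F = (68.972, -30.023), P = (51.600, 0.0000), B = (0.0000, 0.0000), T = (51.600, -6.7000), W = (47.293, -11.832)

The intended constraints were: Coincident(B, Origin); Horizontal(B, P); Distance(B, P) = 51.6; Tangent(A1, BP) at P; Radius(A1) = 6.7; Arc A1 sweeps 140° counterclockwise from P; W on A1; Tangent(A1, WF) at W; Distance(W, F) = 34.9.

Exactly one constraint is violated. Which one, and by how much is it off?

Distance(W, F) = 34.9 — off by 6.60.

B = (0.00, 0.00) ✓; B.y = 0.00, P.y = 0.00 ✓; |BP| = 51.60 ✓; ∠(TP, PB) = 90.00° ✓; |TP| = 6.700 ✓; bearing(T→W) − bearing(T→P) = 140.0° ✓; |TW| = 6.700 ✓; ∠(TW, WF) = 90.00° ✓; |WF| = 28.30 ✗.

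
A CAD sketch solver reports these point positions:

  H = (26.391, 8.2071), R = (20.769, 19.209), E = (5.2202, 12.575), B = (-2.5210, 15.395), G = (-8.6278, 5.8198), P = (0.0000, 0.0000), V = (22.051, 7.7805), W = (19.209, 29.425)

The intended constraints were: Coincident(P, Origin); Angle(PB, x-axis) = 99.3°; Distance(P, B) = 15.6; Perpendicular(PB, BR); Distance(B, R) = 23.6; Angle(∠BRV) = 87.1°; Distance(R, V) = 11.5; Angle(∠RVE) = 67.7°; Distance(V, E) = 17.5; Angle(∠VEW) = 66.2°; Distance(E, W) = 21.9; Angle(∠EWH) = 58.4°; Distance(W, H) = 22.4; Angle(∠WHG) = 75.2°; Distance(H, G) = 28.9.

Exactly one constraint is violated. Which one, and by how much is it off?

Distance(H, G) = 28.9 — off by 6.20.

P = (0.00, 0.00) ✓; PB at 99.30° ✓; |PB| = 15.60 ✓; ∠(PB, BR) = 90.00° ✓; |BR| = 23.60 ✓; ∠BRV = 87.10° ✓; |RV| = 11.50 ✓; ∠RVE = 67.70° ✓; |VE| = 17.50 ✓; ∠VEW = 66.20° ✓; |EW| = 21.90 ✓; ∠EWH = 58.40° ✓; |WH| = 22.40 ✓; ∠WHG = 75.20° ✓; |HG| = 35.10 ✗.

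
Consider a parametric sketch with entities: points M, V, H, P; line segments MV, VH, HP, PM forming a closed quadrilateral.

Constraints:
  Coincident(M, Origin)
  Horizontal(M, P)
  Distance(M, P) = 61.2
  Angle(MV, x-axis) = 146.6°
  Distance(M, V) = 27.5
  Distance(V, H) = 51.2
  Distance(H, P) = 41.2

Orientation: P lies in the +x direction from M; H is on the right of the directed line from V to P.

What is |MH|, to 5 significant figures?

23.801

M is at the origin; MP is horizontal with |MP| = 61.2 and P in +x, so P = (61.2, 0). MV runs at 146.6° with |MV| = 27.5, so V = (-22.958, 15.138). H is determined by |VH| = 51.2 and |HP| = 41.2 together: it lies at the intersection of circle(V, 51.2) and circle(P, 41.2). With |VP| = 85.509, the foot of the radical line on VP is 48.157 from V and the perpendicular offset is √(51.2² − 48.157²) = 17.387. Taking the right-of-VP solution: H = (21.360, -10.500).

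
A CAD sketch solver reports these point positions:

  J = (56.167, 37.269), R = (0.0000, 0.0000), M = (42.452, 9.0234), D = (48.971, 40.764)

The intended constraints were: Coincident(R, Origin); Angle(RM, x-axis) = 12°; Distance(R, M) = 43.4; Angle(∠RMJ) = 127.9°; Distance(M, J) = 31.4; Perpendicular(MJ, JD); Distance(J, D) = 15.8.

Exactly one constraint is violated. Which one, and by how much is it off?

Distance(J, D) = 15.8 — off by 7.80.

R = (0.00, 0.00) ✓; RM at 12.00° ✓; |RM| = 43.40 ✓; ∠RMJ = 127.9° ✓; |MJ| = 31.40 ✓; ∠(MJ, JD) = 89.99° ✓; |JD| = 8.000 ✗.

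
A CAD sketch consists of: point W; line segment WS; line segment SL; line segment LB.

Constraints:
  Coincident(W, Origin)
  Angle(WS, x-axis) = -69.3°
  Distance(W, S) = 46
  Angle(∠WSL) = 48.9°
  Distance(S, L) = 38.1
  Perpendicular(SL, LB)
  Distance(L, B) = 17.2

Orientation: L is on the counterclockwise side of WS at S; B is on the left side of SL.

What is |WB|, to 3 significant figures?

19.2

W is at the origin; WS runs at -69.3° with length 46.0, so S = 46.0·(cos -69.3°, sin -69.3°) = (16.3, -43.0). ∠WSL = 48.9°, so SL runs at -69.3° + (180° − 48.9°) = 61.8° from the x-axis; with |SL| = 38.1, L = S + 38.1·(cos 61.8°, sin 61.8°) = (34.3, -9.45). SL ⟂ LB; with |LB| = 17.2 on the left of SL, B = L + 17.2·(-0.881, 0.473) = (19.1, -1.32). Then |WB| = |B − W| = 19.2.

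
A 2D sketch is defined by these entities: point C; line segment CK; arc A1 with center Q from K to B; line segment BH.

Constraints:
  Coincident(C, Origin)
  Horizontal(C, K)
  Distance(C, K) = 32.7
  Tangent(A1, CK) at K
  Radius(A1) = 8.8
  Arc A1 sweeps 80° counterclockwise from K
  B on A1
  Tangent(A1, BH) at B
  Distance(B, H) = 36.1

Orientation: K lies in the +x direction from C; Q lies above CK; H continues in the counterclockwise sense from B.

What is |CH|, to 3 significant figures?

64.1

C is at the origin; CK is horizontal with |CK| = 32.7 and K on the +x side, so K = (32.7, 0.00). Since A1 is tangent to CK there, QK ⟂ CK, so Q = K + (0, 8.8) = (32.7, 8.80). On A1, K sits at bearing -90° from Q; an 80° counterclockwise sweep puts B at bearing -10°, so B = Q + 8.8·(cos -10°, sin -10°) = (41.4, 7.27). Since A1 is tangent to BH there, QB ⟂ BH, so BH runs along (−sin -10°, cos -10°); with |BH| = 36.1, H = (47.6, 42.8). Then |CH| = |H − C| = 64.1.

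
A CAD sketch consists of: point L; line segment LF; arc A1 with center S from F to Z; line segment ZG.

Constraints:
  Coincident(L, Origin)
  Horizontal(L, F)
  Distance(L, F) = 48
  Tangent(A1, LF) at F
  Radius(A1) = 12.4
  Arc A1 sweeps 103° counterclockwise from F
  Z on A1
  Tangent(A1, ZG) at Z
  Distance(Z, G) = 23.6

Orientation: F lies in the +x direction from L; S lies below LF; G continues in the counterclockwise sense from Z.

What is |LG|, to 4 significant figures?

56.19

On A1, F sits at bearing 90° from S; a 103° counterclockwise sweep puts Z at bearing 193°, so Z = S + 12.4·(cos 193°, sin 193°) = (35.92, -15.19). The tangent condition forces SZ to be normal to ZG, so ZG runs along (−sin 193°, cos 193°); with |ZG| = 23.6, G = (41.23, -38.18). Then |LG| = |G − L| = 56.19.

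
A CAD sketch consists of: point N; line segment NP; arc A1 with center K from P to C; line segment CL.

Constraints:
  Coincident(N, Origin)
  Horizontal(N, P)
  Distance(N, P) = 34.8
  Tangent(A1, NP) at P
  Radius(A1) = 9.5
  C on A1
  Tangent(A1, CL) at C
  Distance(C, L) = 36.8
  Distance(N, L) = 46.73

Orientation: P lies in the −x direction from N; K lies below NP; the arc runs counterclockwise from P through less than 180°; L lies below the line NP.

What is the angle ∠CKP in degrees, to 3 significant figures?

132°

N is at the origin; NP is horizontal with |NP| = 34.8 and P on the −x side, so P = (-34.8, 0.00). A1 meets NP tangentially, so KP is at right angles to NP, so K = P + (0, -9.5) = (-34.8, -9.50). Since KC ⟂ CL (tangency), |KL| = √(9.5² + 36.8²) = 38.0 regardless of where C sits on A1. So L lies on both circle(N, 46.73) and circle(K, 38.0); the below-NP intersection is L = (-17.5, -43.3). C is the foot of the tangent from L: C = (-41.9, -15.8).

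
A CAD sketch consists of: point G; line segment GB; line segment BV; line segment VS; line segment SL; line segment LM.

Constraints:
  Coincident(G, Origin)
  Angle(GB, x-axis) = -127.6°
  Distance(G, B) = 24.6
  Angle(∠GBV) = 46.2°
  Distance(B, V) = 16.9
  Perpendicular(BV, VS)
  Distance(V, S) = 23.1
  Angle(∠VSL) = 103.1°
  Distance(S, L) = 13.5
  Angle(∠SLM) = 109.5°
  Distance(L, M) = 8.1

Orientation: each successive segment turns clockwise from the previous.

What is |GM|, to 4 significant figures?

17.71

G is at the origin; GB runs at -127.6° with length 24.6, so B = (-15.01, -19.49). ∠GBV = 46.2° gives BV at 98.60° from the x-axis; with |BV| = 16.9, V = (-17.54, -2.780). BV is perpendicular to VS, so VS runs at 8.600°; with |VS| = 23.1, S = (5.304, 0.6739). ∠VSL = 103.1° gives SL at -68.30° from the x-axis; with |SL| = 13.5, L = (10.30, -11.87). ∠SLM = 109.5° gives LM at -138.8° from the x-axis; with |LM| = 8.1, M = (4.201, -17.20). Then |GM| = |M − G| = 17.71.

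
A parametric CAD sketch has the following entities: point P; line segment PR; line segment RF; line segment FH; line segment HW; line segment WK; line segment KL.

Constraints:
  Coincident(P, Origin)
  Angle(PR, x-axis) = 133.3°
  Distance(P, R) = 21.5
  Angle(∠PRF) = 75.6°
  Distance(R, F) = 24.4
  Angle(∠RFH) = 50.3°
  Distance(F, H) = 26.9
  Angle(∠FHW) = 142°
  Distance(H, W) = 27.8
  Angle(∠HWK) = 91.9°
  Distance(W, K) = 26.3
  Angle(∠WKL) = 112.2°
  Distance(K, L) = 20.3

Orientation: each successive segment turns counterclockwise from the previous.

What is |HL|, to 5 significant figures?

36.031

P is at the origin; PR runs at 133.3° with length 21.5, so R = (-14.745, 15.647). ∠PRF = 75.6° gives RF at -122.30° from the x-axis; with |RF| = 24.4, F = (-27.783, -4.9773). ∠RFH = 50.3° gives FH at 7.4000° from the x-axis; with |FH| = 26.9, H = (-1.1073, -1.5127). ∠FHW = 142.0° gives HW at 45.400° from the x-axis; with |HW| = 27.8, W = (18.413, 18.282). ∠HWK = 91.9° gives WK at 133.50° from the x-axis; with |WK| = 26.3, K = (0.30879, 37.359). ∠WKL = 112.2° gives KL at -158.70° from the x-axis; with |KL| = 20.3, L = (-18.605, 29.985). Then |HL| = |L − H| = 36.031.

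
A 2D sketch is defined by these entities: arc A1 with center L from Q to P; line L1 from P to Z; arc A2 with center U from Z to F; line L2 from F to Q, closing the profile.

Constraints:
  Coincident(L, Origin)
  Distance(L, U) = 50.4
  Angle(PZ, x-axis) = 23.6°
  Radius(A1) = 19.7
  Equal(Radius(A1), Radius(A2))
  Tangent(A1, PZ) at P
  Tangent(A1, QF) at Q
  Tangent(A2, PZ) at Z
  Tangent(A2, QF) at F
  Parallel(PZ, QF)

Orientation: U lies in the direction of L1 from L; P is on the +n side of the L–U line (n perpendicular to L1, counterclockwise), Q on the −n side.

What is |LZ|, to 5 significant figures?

54.113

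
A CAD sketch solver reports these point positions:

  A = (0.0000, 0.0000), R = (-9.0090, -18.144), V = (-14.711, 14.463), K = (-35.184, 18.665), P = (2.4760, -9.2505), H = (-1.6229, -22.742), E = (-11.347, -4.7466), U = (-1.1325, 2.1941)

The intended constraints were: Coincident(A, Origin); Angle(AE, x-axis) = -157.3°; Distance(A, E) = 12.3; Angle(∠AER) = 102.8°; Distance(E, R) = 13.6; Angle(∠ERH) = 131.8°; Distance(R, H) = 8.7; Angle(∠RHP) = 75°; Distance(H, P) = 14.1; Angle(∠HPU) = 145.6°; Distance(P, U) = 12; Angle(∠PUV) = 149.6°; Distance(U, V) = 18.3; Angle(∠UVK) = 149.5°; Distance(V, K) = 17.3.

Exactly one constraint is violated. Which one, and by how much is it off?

Distance(V, K) = 17.3 — off by 3.60.

A = (0.00, 0.00) ✓; AE at -157.3° ✓; |AE| = 12.30 ✓; ∠AER = 102.8° ✓; |ER| = 13.60 ✓; ∠ERH = 131.8° ✓; |RH| = 8.700 ✓; ∠RHP = 75.00° ✓; |HP| = 14.10 ✓; ∠HPU = 145.6° ✓; |PU| = 12.00 ✓; ∠PUV = 149.6° ✓; |UV| = 18.30 ✓; ∠UVK = 149.5° ✓; |VK| = 20.90 ✗.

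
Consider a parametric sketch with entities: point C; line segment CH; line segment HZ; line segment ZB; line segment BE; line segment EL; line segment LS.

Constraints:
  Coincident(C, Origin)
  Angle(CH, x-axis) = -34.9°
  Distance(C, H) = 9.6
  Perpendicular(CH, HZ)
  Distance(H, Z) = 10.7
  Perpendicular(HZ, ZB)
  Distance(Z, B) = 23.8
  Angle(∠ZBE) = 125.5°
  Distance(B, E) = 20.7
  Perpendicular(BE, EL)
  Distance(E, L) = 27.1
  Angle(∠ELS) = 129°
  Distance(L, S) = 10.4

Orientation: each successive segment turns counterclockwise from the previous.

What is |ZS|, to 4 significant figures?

30.04

BE ⟂ EL, so EL runs at -70.40°; with |EL| = 27.1, L = (-15.93, -15.57). ∠ELS = 129.0° gives LS at -19.40° from the x-axis; with |LS| = 10.4, S = (-6.125, -19.03). Then |ZS| = |S − Z| = 30.04.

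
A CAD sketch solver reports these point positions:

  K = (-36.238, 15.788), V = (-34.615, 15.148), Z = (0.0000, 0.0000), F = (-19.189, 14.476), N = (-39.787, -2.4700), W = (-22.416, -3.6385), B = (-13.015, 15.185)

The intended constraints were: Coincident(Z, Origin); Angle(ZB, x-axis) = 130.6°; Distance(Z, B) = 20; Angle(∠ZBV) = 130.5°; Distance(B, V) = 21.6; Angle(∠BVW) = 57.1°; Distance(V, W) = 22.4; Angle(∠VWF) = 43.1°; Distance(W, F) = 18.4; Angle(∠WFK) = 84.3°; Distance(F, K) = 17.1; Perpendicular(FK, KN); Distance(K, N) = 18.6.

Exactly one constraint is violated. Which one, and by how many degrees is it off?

Perpendicular(FK, KN) — off by 6.60°.

Z = (0.00, 0.00) ✓; ZB at 130.6° ✓; |ZB| = 20.00 ✓; ∠ZBV = 130.5° ✓; |BV| = 21.60 ✓; ∠BVW = 57.10° ✓; |VW| = 22.40 ✓; ∠VWF = 43.10° ✓; |WF| = 18.40 ✓; ∠WFK = 84.30° ✓; |FK| = 17.10 ✓; ∠(FK, KN) = 83.40° ✗; |KN| = 18.60 ✓.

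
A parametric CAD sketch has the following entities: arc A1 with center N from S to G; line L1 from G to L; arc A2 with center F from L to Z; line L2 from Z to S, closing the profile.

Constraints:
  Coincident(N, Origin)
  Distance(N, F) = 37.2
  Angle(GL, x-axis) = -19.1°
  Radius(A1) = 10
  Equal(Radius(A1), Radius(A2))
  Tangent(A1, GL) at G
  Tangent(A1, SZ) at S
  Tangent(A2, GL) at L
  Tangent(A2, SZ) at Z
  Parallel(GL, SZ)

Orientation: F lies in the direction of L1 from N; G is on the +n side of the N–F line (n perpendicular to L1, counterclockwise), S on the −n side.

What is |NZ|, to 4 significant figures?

38.52

Tangency of A1 to both parallel lines with radius 10.0 puts G and S at N ± 10.0·n: G = (3.272, 9.449), S = (-3.272, -9.449). Equal radii place L and Z the same way about F: L = F + 10.0·n = (38.42, -2.723), Z = F − 10.0·n = (31.88, -21.62). Then |NZ| = |Z − N| = 38.52.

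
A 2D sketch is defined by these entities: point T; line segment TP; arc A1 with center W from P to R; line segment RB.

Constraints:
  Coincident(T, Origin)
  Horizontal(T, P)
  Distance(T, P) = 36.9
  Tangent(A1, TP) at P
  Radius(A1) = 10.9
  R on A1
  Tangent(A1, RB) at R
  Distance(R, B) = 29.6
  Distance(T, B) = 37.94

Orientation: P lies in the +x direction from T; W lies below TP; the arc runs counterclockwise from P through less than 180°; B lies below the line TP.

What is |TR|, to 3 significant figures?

27.6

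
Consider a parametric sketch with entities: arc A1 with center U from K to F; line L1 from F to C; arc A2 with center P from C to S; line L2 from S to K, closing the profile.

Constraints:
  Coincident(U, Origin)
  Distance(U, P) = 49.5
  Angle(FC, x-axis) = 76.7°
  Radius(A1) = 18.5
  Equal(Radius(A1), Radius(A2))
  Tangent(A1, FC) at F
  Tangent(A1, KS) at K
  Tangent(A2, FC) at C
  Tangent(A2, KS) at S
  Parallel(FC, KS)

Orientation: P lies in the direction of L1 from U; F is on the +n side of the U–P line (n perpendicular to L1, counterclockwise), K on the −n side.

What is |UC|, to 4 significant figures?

52.84

The slot axis is L1's direction at 76.7°, so u = (cos 76.7°, sin 76.7°) = (0.2300, 0.9732) and n = (−sin 76.7°, cos 76.7°) = (-0.9732, 0.2300). U is at the origin and P lies 49.5 along u from U, so P = 49.5·u = (11.39, 48.17). Tangency of A1 to both parallel lines with radius 18.5 puts F and K at U ± 18.5·n: F = (-18.00, 4.256), K = (18.00, -4.256). Equal radii place C and S the same way about P: C = P + 18.5·n = (-6.616, 52.43), S = P − 18.5·n = (29.39, 43.92). Then |UC| = |C − U| = 52.84.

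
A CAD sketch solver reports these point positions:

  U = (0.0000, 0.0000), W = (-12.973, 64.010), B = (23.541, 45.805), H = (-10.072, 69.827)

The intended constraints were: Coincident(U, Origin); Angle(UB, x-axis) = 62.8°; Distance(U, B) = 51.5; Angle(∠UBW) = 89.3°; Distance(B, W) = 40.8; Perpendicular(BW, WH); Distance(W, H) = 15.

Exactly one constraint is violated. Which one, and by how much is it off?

Distance(W, H) = 15 — off by 8.50.

U = (0.00, 0.00) ✓; UB at 62.80° ✓; |UB| = 51.50 ✓; ∠UBW = 89.30° ✓; |BW| = 40.80 ✓; ∠(BW, WH) = 90.01° ✓; |WH| = 6.500 ✗.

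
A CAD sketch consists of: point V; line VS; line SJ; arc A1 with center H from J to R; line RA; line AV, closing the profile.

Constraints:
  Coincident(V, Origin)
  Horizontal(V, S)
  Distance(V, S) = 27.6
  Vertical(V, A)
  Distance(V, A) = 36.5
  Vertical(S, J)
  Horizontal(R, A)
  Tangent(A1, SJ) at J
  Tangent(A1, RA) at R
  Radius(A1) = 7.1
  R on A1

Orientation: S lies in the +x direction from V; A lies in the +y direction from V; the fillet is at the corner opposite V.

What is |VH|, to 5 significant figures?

35.841

V is at the origin; V and S share the same y with |VS| = 27.6 and S on the +x side, so S = (27.600, 0.0000). V and A share the same x with |VA| = 36.5 and A on the +y side, so A = (0.0000, 36.500). The virtual corner opposite V is at (27.600, 36.500). Since A1 is tangent to SJ there, HJ ⟂ SJ and since A1 is tangent to RA there, HR ⟂ RA, with radius 7.1, so the center H sits 7.1 in from both sides at H = (20.500, 29.400). Then |VH| = |H − V| = 35.841.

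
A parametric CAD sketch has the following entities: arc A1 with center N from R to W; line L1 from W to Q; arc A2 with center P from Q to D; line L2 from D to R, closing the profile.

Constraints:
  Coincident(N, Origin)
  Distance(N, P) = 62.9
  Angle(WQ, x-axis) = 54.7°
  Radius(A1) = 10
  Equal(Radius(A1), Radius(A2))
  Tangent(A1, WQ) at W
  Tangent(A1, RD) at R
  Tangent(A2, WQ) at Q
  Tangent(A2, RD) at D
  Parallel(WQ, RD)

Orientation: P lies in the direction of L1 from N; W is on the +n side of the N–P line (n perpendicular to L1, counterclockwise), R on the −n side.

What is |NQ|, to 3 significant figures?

63.7

Tangency of A1 to both parallel lines with radius 10.0 puts W and R at N ± 10.0·n: W = (-8.16, 5.78), R = (8.16, -5.78). Equal radii place Q and D the same way about P: Q = P + 10.0·n = (28.2, 57.1), D = P − 10.0·n = (44.5, 45.6). Then |NQ| = |Q − N| = 63.7.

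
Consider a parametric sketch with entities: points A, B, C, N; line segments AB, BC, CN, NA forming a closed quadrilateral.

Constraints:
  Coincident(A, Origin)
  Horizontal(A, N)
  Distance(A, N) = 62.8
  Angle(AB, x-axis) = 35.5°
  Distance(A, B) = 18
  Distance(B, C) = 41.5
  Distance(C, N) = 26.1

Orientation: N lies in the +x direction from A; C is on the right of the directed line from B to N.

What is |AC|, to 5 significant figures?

48.088

Checks: A = (0.00, 0.00) ✓; |BC| = 41.50 ✓; |CN| = 26.10 ✓.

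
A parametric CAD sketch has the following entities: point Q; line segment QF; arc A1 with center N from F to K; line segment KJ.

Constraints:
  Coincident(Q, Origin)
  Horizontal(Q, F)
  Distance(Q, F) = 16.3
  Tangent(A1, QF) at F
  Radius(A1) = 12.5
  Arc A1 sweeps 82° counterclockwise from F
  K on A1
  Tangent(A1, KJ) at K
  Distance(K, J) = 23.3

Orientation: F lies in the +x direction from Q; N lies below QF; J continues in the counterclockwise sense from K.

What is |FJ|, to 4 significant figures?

37.27

On A1, F sits at bearing 90° from N; an 82° counterclockwise sweep puts K at bearing 172°, so K = N + 12.5·(cos 172°, sin 172°) = (3.922, -10.76). Tangency of A1 to KJ means the radius NK is perpendicular to KJ, so KJ runs along (−sin 172°, cos 172°); with |KJ| = 23.3, J = (0.6789, -33.83). Then |FJ| = |J − F| = 37.27.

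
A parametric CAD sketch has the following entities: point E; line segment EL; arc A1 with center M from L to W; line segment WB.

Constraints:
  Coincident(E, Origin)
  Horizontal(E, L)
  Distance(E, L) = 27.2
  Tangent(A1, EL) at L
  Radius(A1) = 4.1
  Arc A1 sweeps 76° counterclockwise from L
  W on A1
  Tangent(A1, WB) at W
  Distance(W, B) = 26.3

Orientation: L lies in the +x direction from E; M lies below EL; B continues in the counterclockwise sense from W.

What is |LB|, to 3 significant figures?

30.4

E is at the origin; EL is horizontal with |EL| = 27.2 and L on the +x side, so L = (27.2, 0.00). Tangency of A1 to EL means the radius ML is perpendicular to EL, so M = L + (0, -4.1) = (27.2, -4.10). On A1, L sits at bearing 90° from M; a 76° counterclockwise sweep puts W at bearing 166°, so W = M + 4.1·(cos 166°, sin 166°) = (23.2, -3.11). A1 meets WB tangentially, so MW is at right angles to WB, so WB runs along (−sin 166°, cos 166°); with |WB| = 26.3, B = (16.9, -28.6). Then |LB| = |B − L| = 30.4.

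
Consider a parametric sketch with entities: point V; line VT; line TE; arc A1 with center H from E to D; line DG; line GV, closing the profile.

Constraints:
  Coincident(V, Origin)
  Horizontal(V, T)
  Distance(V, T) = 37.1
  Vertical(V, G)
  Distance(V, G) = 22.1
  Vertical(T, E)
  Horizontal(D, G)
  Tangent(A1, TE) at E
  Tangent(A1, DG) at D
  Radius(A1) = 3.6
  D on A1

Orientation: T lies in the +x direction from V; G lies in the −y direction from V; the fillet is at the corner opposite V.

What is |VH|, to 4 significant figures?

38.27

V and G share the same x with |VG| = 22.1 and G on the −y side, so G = (0.000, -22.10). The virtual corner opposite V is at (37.10, -22.10). The tangent condition forces HE to be normal to TE and since A1 is tangent to DG there, HD ⟂ DG, with radius 3.6, so the center H sits 3.6 in from both sides at H = (33.50, -18.50). Then |VH| = |H − V| = 38.27.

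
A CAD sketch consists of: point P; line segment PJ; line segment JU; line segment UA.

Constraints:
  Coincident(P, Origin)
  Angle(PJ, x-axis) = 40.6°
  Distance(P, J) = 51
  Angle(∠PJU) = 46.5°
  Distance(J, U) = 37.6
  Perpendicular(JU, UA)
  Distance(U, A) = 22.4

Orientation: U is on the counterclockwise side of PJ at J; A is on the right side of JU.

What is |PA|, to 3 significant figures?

59.4

∠PJU = 46.5°, so JU runs at 40.6° + (180° − 46.5°) = 174° from the x-axis; with |JU| = 37.6, U = J + 37.6·(cos 174°, sin 174°) = (1.32, 37.1). The perpendicularity gives UA at right angles to JU; with |UA| = 22.4 on the right of JU, A = U + 22.4·(0.103, 0.995) = (3.62, 59.3). Then |PA| = |A − P| = 59.4.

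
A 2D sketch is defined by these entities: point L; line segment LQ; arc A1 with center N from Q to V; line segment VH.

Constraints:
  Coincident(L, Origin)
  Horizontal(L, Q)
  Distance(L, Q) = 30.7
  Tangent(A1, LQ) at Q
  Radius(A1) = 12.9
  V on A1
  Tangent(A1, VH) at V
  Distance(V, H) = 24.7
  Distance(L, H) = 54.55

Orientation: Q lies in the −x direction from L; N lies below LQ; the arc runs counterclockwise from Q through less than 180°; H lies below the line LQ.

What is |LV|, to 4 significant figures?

46.10

Checks: L.y = 0.00, Q.y = 0.00 ✓; |NV| = 12.90 ✓; ∠(NV, VH) = 90.00° ✓; |VH| = 24.70 ✓; |LH| = 54.55 ✓.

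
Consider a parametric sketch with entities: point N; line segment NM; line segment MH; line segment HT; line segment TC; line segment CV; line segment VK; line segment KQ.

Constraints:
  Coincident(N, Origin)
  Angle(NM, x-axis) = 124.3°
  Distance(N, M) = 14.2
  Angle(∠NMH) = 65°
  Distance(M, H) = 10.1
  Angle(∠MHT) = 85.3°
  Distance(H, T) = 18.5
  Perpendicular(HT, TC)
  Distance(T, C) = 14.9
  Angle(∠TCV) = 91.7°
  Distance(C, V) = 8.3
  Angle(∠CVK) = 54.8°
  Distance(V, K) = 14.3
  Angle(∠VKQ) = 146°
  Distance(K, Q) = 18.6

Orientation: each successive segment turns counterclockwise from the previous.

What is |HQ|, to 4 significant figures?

35.50

N is at the origin; NM runs at 124.3° with length 14.2, so M = (-8.002, 11.73). ∠NMH = 65.0° gives MH at -120.7° from the x-axis; with |MH| = 10.1, H = (-13.16, 3.046). ∠MHT = 85.3° gives HT at -26.00° from the x-axis; with |HT| = 18.5, T = (3.469, -5.064). HT ⟂ TC, so TC runs at 64.00°; with |TC| = 14.9, C = (10.00, 8.328). ∠TCV = 91.7° gives CV at 152.3° from the x-axis; with |CV| = 8.3, V = (2.652, 12.19). ∠CVK = 54.8° gives VK at -82.50° from the x-axis; with |VK| = 14.3, K = (4.519, -1.991). ∠VKQ = 146.0° gives KQ at -48.50° from the x-axis; with |KQ| = 18.6, Q = (16.84, -15.92). Then |HQ| = |Q − H| = 35.50.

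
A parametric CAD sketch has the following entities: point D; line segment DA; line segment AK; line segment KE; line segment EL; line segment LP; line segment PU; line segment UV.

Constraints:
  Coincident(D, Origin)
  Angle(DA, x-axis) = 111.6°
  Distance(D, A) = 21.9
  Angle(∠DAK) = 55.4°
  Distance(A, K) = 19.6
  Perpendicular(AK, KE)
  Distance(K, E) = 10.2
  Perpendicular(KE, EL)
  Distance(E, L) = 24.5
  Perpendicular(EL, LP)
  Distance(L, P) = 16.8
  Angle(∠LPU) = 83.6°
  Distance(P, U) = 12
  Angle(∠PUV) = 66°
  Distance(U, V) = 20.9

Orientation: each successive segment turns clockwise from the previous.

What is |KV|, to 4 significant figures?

26.44

D is at the origin; DA runs at 111.6° with length 21.9, so A = (-8.062, 20.36). ∠DAK = 55.4° gives AK at -13.00° from the x-axis; with |AK| = 19.6, K = (11.04, 15.95). AK is perpendicular to KE, so KE runs at -103.0°; with |KE| = 10.2, E = (8.741, 6.014). KE ⟂ EL, so EL runs at 167.0°; with |EL| = 24.5, L = (-15.13, 11.53). EL is perpendicular to LP, so LP runs at 77.00°; with |LP| = 16.8, P = (-11.35, 27.90). ∠LPU = 83.6° gives PU at -19.40° from the x-axis; with |PU| = 12.0, U = (-0.03299, 23.91). ∠PUV = 66.0° gives UV at -133.4° from the x-axis; with |UV| = 20.9, V = (-14.39, 8.724). Then |KV| = |V − K| = 26.44.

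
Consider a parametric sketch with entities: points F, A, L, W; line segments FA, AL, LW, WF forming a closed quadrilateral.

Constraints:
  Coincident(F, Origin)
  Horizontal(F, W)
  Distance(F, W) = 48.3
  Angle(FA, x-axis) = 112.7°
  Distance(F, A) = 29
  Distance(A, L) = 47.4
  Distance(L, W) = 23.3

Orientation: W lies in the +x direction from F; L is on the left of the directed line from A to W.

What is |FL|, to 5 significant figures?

40.681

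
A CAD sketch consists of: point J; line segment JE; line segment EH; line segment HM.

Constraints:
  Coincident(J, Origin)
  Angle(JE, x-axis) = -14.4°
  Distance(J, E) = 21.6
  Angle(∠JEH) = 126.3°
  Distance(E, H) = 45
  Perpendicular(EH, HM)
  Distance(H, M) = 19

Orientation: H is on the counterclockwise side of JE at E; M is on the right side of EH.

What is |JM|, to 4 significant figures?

68.30

∠JEH = 126.3°, so EH runs at -14.4° + (180° − 126.3°) = 39.30° from the x-axis; with |EH| = 45.0, H = E + 45.0·(cos 39.30°, sin 39.30°) = (55.74, 23.13). EH is perpendicular to HM; with |HM| = 19.0 on the right of EH, M = H + 19.0·(0.6334, -0.7738) = (67.78, 8.427). Then |JM| = |M − J| = 68.30.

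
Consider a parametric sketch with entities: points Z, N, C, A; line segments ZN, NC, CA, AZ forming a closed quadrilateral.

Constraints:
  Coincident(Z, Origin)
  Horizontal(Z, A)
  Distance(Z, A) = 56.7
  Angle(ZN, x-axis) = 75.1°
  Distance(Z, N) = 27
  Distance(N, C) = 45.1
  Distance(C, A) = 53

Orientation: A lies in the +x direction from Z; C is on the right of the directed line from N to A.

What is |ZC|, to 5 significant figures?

20.334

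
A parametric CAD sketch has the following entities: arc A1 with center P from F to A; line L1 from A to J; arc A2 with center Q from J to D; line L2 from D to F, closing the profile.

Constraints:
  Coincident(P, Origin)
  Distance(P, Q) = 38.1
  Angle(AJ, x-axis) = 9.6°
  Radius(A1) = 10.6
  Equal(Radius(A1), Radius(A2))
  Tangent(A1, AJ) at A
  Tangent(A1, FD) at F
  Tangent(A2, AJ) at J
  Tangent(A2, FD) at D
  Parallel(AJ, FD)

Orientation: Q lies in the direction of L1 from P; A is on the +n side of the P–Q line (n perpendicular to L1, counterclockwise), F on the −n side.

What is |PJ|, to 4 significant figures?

39.55

Tangency of A1 to both parallel lines with radius 10.6 puts A and F at P ± 10.6·n: A = (-1.768, 10.45), F = (1.768, -10.45). Equal radii place J and D the same way about Q: J = Q + 10.6·n = (35.80, 16.81), D = Q − 10.6·n = (39.33, -4.098). Then |PJ| = |J − P| = 39.55.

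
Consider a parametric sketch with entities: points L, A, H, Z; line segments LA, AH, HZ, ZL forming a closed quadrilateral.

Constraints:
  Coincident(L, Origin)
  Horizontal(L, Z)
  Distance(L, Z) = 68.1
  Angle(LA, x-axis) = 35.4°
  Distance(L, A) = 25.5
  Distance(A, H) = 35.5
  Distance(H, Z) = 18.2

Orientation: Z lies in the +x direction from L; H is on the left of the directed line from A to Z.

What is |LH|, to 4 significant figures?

57.95

Checks: L.y = 0.00, Z.y = 0.00 ✓; |AH| = 35.50 ✓; |HZ| = 18.20 ✓.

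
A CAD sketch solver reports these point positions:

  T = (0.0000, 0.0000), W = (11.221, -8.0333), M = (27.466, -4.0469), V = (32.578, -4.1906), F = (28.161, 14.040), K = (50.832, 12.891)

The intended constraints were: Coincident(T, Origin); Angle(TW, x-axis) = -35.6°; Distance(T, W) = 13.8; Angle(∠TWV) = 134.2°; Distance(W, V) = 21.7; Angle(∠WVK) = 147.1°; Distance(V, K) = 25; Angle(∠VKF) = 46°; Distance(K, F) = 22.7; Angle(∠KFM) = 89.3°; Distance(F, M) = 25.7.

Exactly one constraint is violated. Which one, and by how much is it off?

Distance(F, M) = 25.7 — off by 7.60.

T = (0.00, 0.00) ✓; TW at -35.60° ✓; |TW| = 13.80 ✓; ∠TWV = 134.2° ✓; |WV| = 21.70 ✓; ∠WVK = 147.1° ✓; |VK| = 25.00 ✓; ∠VKF = 46.00° ✓; |KF| = 22.70 ✓; ∠KFM = 89.30° ✓; |FM| = 18.10 ✗.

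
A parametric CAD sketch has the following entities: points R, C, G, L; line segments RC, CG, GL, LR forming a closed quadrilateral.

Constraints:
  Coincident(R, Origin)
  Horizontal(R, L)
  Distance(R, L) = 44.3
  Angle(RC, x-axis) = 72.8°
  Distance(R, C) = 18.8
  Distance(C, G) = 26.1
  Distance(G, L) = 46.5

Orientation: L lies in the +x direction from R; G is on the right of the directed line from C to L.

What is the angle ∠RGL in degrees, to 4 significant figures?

68.14°

Checks: |CG| = 26.10 ✓; |GL| = 46.50 ✓.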